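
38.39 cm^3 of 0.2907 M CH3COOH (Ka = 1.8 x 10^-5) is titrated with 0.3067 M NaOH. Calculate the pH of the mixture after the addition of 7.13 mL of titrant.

4.13

Initial n(CH3COOH) = 0.2907 x 0.03839 = 0.01116 mol.
n(NaOH) added = 0.3067 x 0.007130 = 0.002187 mol, converting that many moles of CH3COOH to CH3COO-.
Remaining n(CH3COOH) = 0.008973 mol; n(CH3COO-) = 0.002187 mol.
By Henderson-Hasselbalch, pH = pKa + log([A^-]/[HA]) = 4.74 + log(0.002187/0.008973) = 4.74 + (-0.61) = 4.13.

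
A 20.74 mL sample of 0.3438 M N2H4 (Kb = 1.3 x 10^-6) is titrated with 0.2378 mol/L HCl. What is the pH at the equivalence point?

4.48

n(N2H4) = 0.3438 x 0.02074 = 0.007130 mol; V(HCl) at equivalence = 0.007130/0.2378 = 0.02998 L.
At equivalence the base is fully converted to N2H5+; total volume = 0.05072 L, so [N2H5+] = 0.007130/0.05072 = 0.1406 M.
Ka(N2H5+) = Kw/Kb = 1.0e-14 / 1.3 x 10^-6 = 7.69e-9.
[H^+] = sqrt(Ka x [N2H5+]) = sqrt(7.69e-9 x 0.1406) = 3.29e-5 M.
pH = -log(3.29e-5) = 4.48.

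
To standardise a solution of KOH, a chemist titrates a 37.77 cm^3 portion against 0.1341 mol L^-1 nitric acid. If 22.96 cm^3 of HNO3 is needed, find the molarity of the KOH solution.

0.0815 M

n(HNO3) delivered = 0.1341 x 0.02296 = 0.003079 mol.
For a 1:1 reaction, n(KOH) = 0.003079 mol.
[KOH] = 0.003079 mol / 0.03777 L = 0.0815 M.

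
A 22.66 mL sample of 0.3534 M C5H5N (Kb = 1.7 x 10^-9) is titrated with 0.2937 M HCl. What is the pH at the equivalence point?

3.01

n(C5H5N) = 0.3534 x 0.02266 = 0.008008 mol; V(HCl) at equivalence = 0.008008/0.2937 = 0.02727 L.
At equivalence the base is fully converted to C5H5NH+; total volume = 0.04993 L, so [C5H5NH+] = 0.008008/0.04993 = 0.1604 M.
Ka(C5H5NH+) = Kw/Kb = 1.0e-14 / 1.7 x 10^-9 = 5.88e-6.
[H^+] = sqrt(Ka x [C5H5NH+]) = sqrt(5.88e-6 x 0.1604) = 0.000971 M.
pH = -log(0.000971) = 3.01.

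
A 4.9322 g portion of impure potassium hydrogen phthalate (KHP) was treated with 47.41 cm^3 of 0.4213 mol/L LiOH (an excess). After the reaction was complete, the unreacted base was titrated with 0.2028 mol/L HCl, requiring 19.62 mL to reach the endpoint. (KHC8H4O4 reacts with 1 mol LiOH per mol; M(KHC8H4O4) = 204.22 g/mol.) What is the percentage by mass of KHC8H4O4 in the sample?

66.2%

Total n(LiOH) added = 0.4213 x 0.04741 = 0.01997 mol.
n(HCl) used = 0.2028 x 0.01962 = 0.003979 mol, which equals the excess n(LiOH).
So n(LiOH) consumed by the sample = 0.01997 - 0.003979 = 0.01599 mol.
n(KHC8H4O4) = 0.01599 / 1 = 0.01599 mol.
mass KHC8H4O4 = 0.01599 x 204.22 = 3.266 g, so %KHC8H4O4 = 3.266/4.9322 x 100 = 66.2%.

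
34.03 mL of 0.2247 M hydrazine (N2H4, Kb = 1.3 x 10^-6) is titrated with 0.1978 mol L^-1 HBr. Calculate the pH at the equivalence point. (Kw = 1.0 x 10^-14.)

4.55

n(N2H4) = 0.2247 x 0.03403 = 0.007647 mol; V(HBr) at equivalence = 0.007647/0.1978 = 0.03866 L.
At equivalence the base is fully converted to N2H5+; total volume = 0.07269 L, so [N2H5+] = 0.007647/0.07269 = 0.1052 M.
Ka(N2H5+) = Kw/Kb = 1.0e-14 / 1.3 x 10^-6 = 7.69e-9.
[H^+] = sqrt(Ka x [N2H5+]) = sqrt(7.69e-9 x 0.1052) = 2.84e-5 M.
pH = -log(2.84e-5) = 4.55.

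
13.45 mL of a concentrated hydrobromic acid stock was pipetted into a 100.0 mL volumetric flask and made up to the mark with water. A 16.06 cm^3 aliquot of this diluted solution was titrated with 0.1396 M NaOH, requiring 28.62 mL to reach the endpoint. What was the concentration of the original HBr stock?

n(NaOH) = 0.1396 x 0.02862 = 0.003995 mol.
n(HBr) in the aliquot = 0.003995 mol.
[diluted HBr] = 0.003995 / 0.01606 = 0.2488 M.
Dilution factor = 100.0/13.45 = 7.435, so [stock] = 0.2488 x 7.435 = 1.85 M.

1.85 M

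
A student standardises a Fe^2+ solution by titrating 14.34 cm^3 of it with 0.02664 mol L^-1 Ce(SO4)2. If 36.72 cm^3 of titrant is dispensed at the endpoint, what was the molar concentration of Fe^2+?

n(Ce(SO4)2) = 0.02664 x 0.03672 = 0.0009782 mol.
From the balanced equation, 1 mol Ce(SO4)2 reacts with 1 mol Fe^2+, so n(Fe^2+) = 0.0009782 x 1/1 = 0.0009782 mol.
[Fe^2+] = 0.0009782 / 0.01434 L = 0.0682 M.

0.0682 M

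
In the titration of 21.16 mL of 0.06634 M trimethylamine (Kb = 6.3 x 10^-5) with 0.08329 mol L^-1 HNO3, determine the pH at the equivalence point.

n((CH3)3N) = 0.06634 x 0.02116 = 0.001404 mol; V(HNO3) at equivalence = 0.001404/0.08329 = 0.01685 L.
At equivalence the base is fully converted to (CH3)3NH+; total volume = 0.03801 L, so [(CH3)3NH+] = 0.001404/0.03801 = 0.03693 M.
Ka((CH3)3NH+) = Kw/Kb = 1.0e-14 / 6.3 x 10^-5 = 1.59e-10.
[H^+] = sqrt(Ka x [(CH3)3NH+]) = sqrt(1.59e-10 x 0.03693) = 2.42e-6 M.
pH = -log(2.42e-6) = 5.62.

5.62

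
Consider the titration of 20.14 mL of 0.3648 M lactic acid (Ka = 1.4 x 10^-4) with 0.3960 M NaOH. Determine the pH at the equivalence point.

n(HC3H5O3) = 0.3648 x 0.02014 = 0.007347 mol; V(NaOH) at equivalence = 0.007347/0.3960 = 0.01855 L.
At equivalence all the acid is converted to C3H5O3-; total volume = 0.02014 + 0.01855 = 0.03869 L, so [C3H5O3-] = 0.007347/0.03869 = 0.1899 M.
Kb = Kw/Ka = 1.0e-14 / 1.4 x 10^-4 = 7.14e-11.
[OH^-] = sqrt(Kb x [C3H5O3-]) = sqrt(7.14e-11 x 0.1899) = 3.68e-6 M.
pOH = 5.43, so pH = 14.00 - 5.43 = 8.57.

8.57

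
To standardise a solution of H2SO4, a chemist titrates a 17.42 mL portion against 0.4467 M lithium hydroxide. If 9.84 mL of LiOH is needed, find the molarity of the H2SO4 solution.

n(LiOH) delivered = 0.4467 x 0.009840 = 0.004396 mol.
The reaction is 1 H2SO4 + 2 LiOH, so n(H2SO4) = 0.004396 x 1/2 = 0.002198 mol.
[H2SO4] = 0.002198 mol / 0.01742 L = 0.126 M.

0.126 M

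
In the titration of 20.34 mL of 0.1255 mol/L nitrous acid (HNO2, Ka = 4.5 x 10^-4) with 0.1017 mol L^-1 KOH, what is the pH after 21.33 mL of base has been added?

Initial n(HNO2) = 0.1255 x 0.02034 = 0.002553 mol.
n(KOH) added = 0.1017 x 0.02133 = 0.002169 mol, converting that many moles of HNO2 to NO2-.
Remaining n(HNO2) = 0.0003834 mol; n(NO2-) = 0.002169 mol.
By Henderson-Hasselbalch, pH = pKa + log([A^-]/[HA]) = 3.35 + log(0.002169/0.0003834) = 3.35 + (+0.75) = 4.10.

4.10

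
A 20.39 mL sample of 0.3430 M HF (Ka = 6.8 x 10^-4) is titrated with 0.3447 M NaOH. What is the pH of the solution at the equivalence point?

n(HF) = 0.3430 x 0.02039 = 0.006994 mol; V(NaOH) at equivalence = 0.006994/0.3447 = 0.02029 L.
At equivalence all the acid is converted to F-; total volume = 0.02039 + 0.02029 = 0.04068 L, so [F-] = 0.006994/0.04068 = 0.1719 M.
Kb = Kw/Ka = 1.0e-14 / 6.8 x 10^-4 = 1.47e-11.
[OH^-] = sqrt(Kb x [F-]) = sqrt(1.47e-11 x 0.1719) = 1.59e-6 M.
pOH = 5.80, so pH = 14.00 - 5.80 = 8.20.

8.20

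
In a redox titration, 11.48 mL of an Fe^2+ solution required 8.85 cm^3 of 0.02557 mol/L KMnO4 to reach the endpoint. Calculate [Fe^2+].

0.0986 M

n(KMnO4) = 0.02557 x 0.008850 = 0.0002263 mol.
From the balanced equation, 1 mol KMnO4 reacts with 5 mol Fe^2+, so n(Fe^2+) = 0.0002263 x 5/1 = 0.001131 mol.
[Fe^2+] = 0.001131 / 0.01148 L = 0.0986 M.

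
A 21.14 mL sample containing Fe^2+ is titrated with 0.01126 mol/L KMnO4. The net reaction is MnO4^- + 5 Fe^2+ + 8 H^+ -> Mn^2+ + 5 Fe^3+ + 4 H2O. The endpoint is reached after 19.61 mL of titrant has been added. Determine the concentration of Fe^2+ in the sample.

0.0522 M

n(KMnO4) = 0.01126 x 0.01961 = 0.0002208 mol.
From the balanced equation, 1 mol KMnO4 reacts with 5 mol Fe^2+, so n(Fe^2+) = 0.0002208 x 5/1 = 0.001104 mol.
[Fe^2+] = 0.001104 / 0.02114 L = 0.0522 M.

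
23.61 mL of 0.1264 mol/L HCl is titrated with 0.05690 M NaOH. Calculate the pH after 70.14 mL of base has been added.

n(acid) = 0.1264 x 0.02361 = 0.002984 mol; n(NaOH) added = 0.05690 x 0.07014 = 0.003991 mol.
Base is in excess by 0.003991 - 0.002984 = 0.001007 mol in a total volume of 0.09375 L.
[OH^-] = 0.001007/0.09375 = 0.01074 M, so pOH = 1.97 and pH = 14.00 - 1.97 = 12.03.

12.03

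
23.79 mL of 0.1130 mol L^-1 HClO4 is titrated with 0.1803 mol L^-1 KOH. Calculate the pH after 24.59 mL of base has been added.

12.56

n(acid) = 0.1130 x 0.02379 = 0.002688 mol; n(KOH) added = 0.1803 x 0.02459 = 0.004434 mol.
Base is in excess by 0.004434 - 0.002688 = 0.001745 mol in a total volume of 0.04838 L.
[OH^-] = 0.001745/0.04838 = 0.03607 M, so pOH = 1.44 and pH = 14.00 - 1.44 = 12.56.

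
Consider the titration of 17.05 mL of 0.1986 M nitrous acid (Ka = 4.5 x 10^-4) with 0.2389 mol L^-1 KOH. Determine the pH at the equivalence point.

n(HNO2) = 0.1986 x 0.01705 = 0.003386 mol; V(KOH) at equivalence = 0.003386/0.2389 = 0.01417 L.
At equivalence all the acid is converted to NO2-; total volume = 0.01705 + 0.01417 = 0.03122 L, so [NO2-] = 0.003386/0.03122 = 0.1084 M.
Kb = Kw/Ka = 1.0e-14 / 4.5 x 10^-4 = 2.22e-11.
[OH^-] = sqrt(Kb x [NO2-]) = sqrt(2.22e-11 x 0.1084) = 1.55e-6 M.
pOH = 5.81, so pH = 14.00 - 5.81 = 8.19.

8.19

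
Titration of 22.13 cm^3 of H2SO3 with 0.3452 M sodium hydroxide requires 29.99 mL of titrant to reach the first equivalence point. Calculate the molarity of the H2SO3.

n(NaOH) = 0.3452 x 0.02999 = 0.01035 mol.
At the first equivalence point, 1 mol OH^- react per mol H2SO3, so n(H2SO3) = 0.01035 / 1 = 0.01035 mol.
[H2SO3] = 0.01035 / 0.02213 L = 0.468 M.

0.468 M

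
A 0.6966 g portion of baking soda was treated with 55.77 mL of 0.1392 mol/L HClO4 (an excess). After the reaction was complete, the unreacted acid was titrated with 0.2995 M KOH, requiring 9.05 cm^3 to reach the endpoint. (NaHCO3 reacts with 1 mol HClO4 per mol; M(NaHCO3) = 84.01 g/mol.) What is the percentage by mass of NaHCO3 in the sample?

Total n(HClO4) added = 0.1392 x 0.05577 = 0.007763 mol.
n(KOH) used = 0.2995 x 0.009050 = 0.002710 mol, which equals the excess n(HClO4).
So n(HClO4) consumed by the sample = 0.007763 - 0.002710 = 0.005053 mol.
n(NaHCO3) = 0.005053 / 1 = 0.005053 mol.
mass NaHCO3 = 0.005053 x 84.01 = 0.4245 g, so %NaHCO3 = 0.4245/0.6966 x 100 = 60.9%.

60.9%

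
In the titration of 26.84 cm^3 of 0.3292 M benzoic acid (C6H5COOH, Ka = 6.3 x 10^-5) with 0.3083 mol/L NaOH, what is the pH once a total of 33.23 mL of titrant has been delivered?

12.37

n(acid) = 0.3292 x 0.02684 = 0.008836 mol; n(NaOH) added = 0.3083 x 0.03323 = 0.01024 mol.
Base is in excess by 0.01024 - 0.008836 = 0.001409 mol in a total volume of 0.06007 L.
[OH^-] = 0.001409/0.06007 = 0.02346 M, so pOH = 1.63 and pH = 14.00 - 1.63 = 12.37.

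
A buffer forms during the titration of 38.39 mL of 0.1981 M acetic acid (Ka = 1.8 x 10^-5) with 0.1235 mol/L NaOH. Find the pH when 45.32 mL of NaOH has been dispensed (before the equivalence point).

Initial n(CH3COOH) = 0.1981 x 0.03839 = 0.007605 mol.
n(NaOH) added = 0.1235 x 0.04532 = 0.005597 mol, converting that many moles of CH3COOH to CH3COO-.
Remaining n(CH3COOH) = 0.002008 mol; n(CH3COO-) = 0.005597 mol.
By Henderson-Hasselbalch, pH = pKa + log([A^-]/[HA]) = 4.74 + log(0.005597/0.002008) = 4.74 + (+0.45) = 5.19.

5.19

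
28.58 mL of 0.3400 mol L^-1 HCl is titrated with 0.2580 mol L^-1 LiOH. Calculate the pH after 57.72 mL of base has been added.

12.78

n(acid) = 0.3400 x 0.02858 = 0.009717 mol; n(LiOH) added = 0.2580 x 0.05772 = 0.01489 mol.
Base is in excess by 0.01489 - 0.009717 = 0.005175 mol in a total volume of 0.08630 L.
[OH^-] = 0.005175/0.08630 = 0.05996 M, so pOH = 1.22 and pH = 14.00 - 1.22 = 12.78.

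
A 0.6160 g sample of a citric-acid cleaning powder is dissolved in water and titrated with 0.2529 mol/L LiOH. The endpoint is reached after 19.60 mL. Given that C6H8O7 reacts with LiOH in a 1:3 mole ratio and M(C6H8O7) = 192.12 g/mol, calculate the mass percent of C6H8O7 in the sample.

51.5%

n(LiOH) = 0.2529 x 0.01960 = 0.004957 mol.
n(C6H8O7) = 0.004957 / 3 = 0.001652 mol.
mass of C6H8O7 = 0.001652 x 192.12 = 0.3174 g.
% purity = 0.3174 / 0.6160 x 100 = 51.5%.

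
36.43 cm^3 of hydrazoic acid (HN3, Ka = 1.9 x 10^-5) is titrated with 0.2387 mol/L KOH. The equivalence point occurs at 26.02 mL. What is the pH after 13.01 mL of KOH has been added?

4.72

13.01 mL is exactly half the equivalence volume (26.02/2), i.e. the half-equivalence point.
There, n(HA) = n(A^-), so pH = pKa = -log(1.9 x 10^-5) = 4.72.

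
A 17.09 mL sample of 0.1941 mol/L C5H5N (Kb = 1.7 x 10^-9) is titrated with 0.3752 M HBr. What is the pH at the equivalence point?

n(C5H5N) = 0.1941 x 0.01709 = 0.003317 mol; V(HBr) at equivalence = 0.003317/0.3752 = 0.008841 L.
At equivalence the base is fully converted to C5H5NH+; total volume = 0.02593 L, so [C5H5NH+] = 0.003317/0.02593 = 0.1279 M.
Ka(C5H5NH+) = Kw/Kb = 1.0e-14 / 1.7 x 10^-9 = 5.88e-6.
[H^+] = sqrt(Ka x [C5H5NH+]) = sqrt(5.88e-6 x 0.1279) = 0.000867 M.
pH = -log(0.000867) = 3.06.

3.06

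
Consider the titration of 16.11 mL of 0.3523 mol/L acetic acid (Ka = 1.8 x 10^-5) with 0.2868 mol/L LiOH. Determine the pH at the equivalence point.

8.97

n(CH3COOH) = 0.3523 x 0.01611 = 0.005676 mol; V(LiOH) at equivalence = 0.005676/0.2868 = 0.01979 L.
At equivalence all the acid is converted to CH3COO-; total volume = 0.01611 + 0.01979 = 0.03590 L, so [CH3COO-] = 0.005676/0.03590 = 0.1581 M.
Kb = Kw/Ka = 1.0e-14 / 1.8 x 10^-5 = 5.56e-10.
[OH^-] = sqrt(Kb x [CH3COO-]) = sqrt(5.56e-10 x 0.1581) = 9.37e-6 M.
pOH = 5.03, so pH = 14.00 - 5.03 = 8.97.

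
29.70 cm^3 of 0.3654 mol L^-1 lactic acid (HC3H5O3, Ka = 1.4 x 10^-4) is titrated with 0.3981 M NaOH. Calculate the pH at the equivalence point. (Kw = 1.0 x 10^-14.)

n(HC3H5O3) = 0.3654 x 0.02970 = 0.01085 mol; V(NaOH) at equivalence = 0.01085/0.3981 = 0.02726 L.
At equivalence all the acid is converted to C3H5O3-; total volume = 0.02970 + 0.02726 = 0.05696 L, so [C3H5O3-] = 0.01085/0.05696 = 0.1905 M.
Kb = Kw/Ka = 1.0e-14 / 1.4 x 10^-4 = 7.14e-11.
[OH^-] = sqrt(Kb x [C3H5O3-]) = sqrt(7.14e-11 x 0.1905) = 3.69e-6 M.
pOH = 5.43, so pH = 14.00 - 5.43 = 8.57.

8.57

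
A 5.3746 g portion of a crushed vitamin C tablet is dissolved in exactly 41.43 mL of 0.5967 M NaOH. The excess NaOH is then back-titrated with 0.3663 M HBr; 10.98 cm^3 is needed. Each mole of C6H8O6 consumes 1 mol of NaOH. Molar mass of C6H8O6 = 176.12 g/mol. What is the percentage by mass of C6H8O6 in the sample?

67.8%

Total n(NaOH) added = 0.5967 x 0.04143 = 0.02472 mol.
n(HBr) used = 0.3663 x 0.01098 = 0.004022 mol, which equals the excess n(NaOH).
So n(NaOH) consumed by the sample = 0.02472 - 0.004022 = 0.02070 mol.
n(C6H8O6) = 0.02070 / 1 = 0.02070 mol.
mass C6H8O6 = 0.02070 x 176.12 = 3.646 g, so %C6H8O6 = 3.646/5.3746 x 100 = 67.8%.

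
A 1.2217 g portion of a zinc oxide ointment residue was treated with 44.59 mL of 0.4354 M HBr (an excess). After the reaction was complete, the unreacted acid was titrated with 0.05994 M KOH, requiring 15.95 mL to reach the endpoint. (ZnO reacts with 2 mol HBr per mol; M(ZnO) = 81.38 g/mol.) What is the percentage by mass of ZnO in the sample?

Total n(HBr) added = 0.4354 x 0.04459 = 0.01941 mol.
n(KOH) used = 0.05994 x 0.01595 = 0.0009560 mol, which equals the excess n(HBr).
So n(HBr) consumed by the sample = 0.01941 - 0.0009560 = 0.01846 mol.
n(ZnO) = 0.01846 / 2 = 0.009229 mol.
mass ZnO = 0.009229 x 81.38 = 0.7511 g, so %ZnO = 0.7511/1.2217 x 100 = 61.5%.

61.5%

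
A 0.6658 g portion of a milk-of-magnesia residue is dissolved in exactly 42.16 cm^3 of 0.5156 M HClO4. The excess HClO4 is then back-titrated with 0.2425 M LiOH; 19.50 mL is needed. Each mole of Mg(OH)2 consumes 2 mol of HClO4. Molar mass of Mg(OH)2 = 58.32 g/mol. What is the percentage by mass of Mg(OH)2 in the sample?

Total n(HClO4) added = 0.5156 x 0.04216 = 0.02174 mol.
n(LiOH) used = 0.2425 x 0.01950 = 0.004729 mol, which equals the excess n(HClO4).
So n(HClO4) consumed by the sample = 0.02174 - 0.004729 = 0.01701 mol.
n(Mg(OH)2) = 0.01701 / 2 = 0.008504 mol.
mass Mg(OH)2 = 0.008504 x 58.32 = 0.4960 g, so %Mg(OH)2 = 0.4960/0.6658 x 100 = 74.5%.

74.5%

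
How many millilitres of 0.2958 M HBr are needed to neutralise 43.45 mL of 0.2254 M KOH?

n(KOH) = 0.2254 mol/L x 0.04345 L = 0.009794 mol.
At equivalence n(HBr) = n(KOH) = 0.009794 mol.
V(HBr) = 0.009794 / 0.2958 = 0.03311 L = 33.1 mL.

33.1 mL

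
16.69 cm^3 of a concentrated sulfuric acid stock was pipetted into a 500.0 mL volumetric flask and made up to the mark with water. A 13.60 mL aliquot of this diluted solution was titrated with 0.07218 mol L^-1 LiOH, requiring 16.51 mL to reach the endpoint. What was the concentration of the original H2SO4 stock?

n(LiOH) = 0.07218 x 0.01651 = 0.001192 mol.
n(H2SO4) in the aliquot = 0.001192 x 1/2 = 0.0005958 mol.
[diluted H2SO4] = 0.0005958 / 0.01360 = 0.04381 M.
Dilution factor = 500.0/16.69 = 29.96, so [stock] = 0.04381 x 29.96 = 1.31 M.

1.31 M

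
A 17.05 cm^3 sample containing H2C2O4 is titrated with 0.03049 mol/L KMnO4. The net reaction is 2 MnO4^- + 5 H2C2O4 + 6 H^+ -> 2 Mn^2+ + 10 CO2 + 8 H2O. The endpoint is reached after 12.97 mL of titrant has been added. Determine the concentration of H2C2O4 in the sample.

0.0580 M

n(KMnO4) = 0.03049 x 0.01297 = 0.0003955 mol.
From the balanced equation, 2 mol KMnO4 reacts with 5 mol H2C2O4, so n(H2C2O4) = 0.0003955 x 5/2 = 0.0009886 mol.
[H2C2O4] = 0.0009886 / 0.01705 L = 0.0580 M.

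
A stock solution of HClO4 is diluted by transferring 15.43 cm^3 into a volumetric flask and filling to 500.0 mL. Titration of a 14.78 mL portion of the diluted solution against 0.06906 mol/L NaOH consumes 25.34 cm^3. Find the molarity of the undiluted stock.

n(NaOH) = 0.06906 x 0.02534 = 0.001750 mol.
n(HClO4) in the aliquot = 0.001750 mol.
[diluted HClO4] = 0.001750 / 0.01478 = 0.1184 M.
Dilution factor = 500.0/15.43 = 32.40, so [stock] = 0.1184 x 32.40 = 3.84 M.

3.84 M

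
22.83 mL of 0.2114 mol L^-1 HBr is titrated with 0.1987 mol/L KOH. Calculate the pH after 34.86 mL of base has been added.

n(acid) = 0.2114 x 0.02283 = 0.004826 mol; n(KOH) added = 0.1987 x 0.03486 = 0.006927 mol.
Base is in excess by 0.006927 - 0.004826 = 0.002100 mol in a total volume of 0.05769 L.
[OH^-] = 0.002100/0.05769 = 0.03641 M, so pOH = 1.44 and pH = 14.00 - 1.44 = 12.56.

12.56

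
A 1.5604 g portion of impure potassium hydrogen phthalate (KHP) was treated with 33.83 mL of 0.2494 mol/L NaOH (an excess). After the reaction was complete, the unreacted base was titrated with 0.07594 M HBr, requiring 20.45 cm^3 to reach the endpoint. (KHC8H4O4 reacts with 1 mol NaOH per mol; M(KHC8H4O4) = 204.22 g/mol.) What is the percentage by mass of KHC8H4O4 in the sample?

90.1%

Total n(NaOH) added = 0.2494 x 0.03383 = 0.008437 mol.
n(HBr) used = 0.07594 x 0.02045 = 0.001553 mol, which equals the excess n(NaOH).
So n(NaOH) consumed by the sample = 0.008437 - 0.001553 = 0.006884 mol.
n(KHC8H4O4) = 0.006884 / 1 = 0.006884 mol.
mass KHC8H4O4 = 0.006884 x 204.22 = 1.406 g, so %KHC8H4O4 = 1.406/1.5604 x 100 = 90.1%.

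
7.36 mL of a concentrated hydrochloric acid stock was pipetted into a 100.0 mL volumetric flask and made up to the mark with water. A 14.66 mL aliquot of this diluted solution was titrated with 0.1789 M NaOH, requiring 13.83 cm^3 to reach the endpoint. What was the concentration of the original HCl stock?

n(NaOH) = 0.1789 x 0.01383 = 0.002474 mol.
n(HCl) in the aliquot = 0.002474 mol.
[diluted HCl] = 0.002474 / 0.01466 = 0.1688 M.
Dilution factor = 100.0/7.360 = 13.59, so [stock] = 0.1688 x 13.59 = 2.29 M.

2.29 M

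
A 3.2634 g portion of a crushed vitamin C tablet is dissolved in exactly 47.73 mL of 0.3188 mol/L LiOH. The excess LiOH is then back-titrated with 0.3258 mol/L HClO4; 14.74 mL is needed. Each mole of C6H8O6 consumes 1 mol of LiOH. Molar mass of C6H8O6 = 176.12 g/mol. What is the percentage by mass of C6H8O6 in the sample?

56.2%

Total n(LiOH) added = 0.3188 x 0.04773 = 0.01522 mol.
n(HClO4) used = 0.3258 x 0.01474 = 0.004802 mol, which equals the excess n(LiOH).
So n(LiOH) consumed by the sample = 0.01522 - 0.004802 = 0.01041 mol.
n(C6H8O6) = 0.01041 / 1 = 0.01041 mol.
mass C6H8O6 = 0.01041 x 176.12 = 1.834 g, so %C6H8O6 = 1.834/3.2634 x 100 = 56.2%.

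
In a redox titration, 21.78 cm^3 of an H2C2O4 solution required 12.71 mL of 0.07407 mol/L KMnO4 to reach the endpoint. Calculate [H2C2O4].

n(KMnO4) = 0.07407 x 0.01271 = 0.0009414 mol.
From the balanced equation, 2 mol KMnO4 reacts with 5 mol H2C2O4, so n(H2C2O4) = 0.0009414 x 5/2 = 0.002354 mol.
[H2C2O4] = 0.002354 / 0.02178 L = 0.108 M.

0.108 M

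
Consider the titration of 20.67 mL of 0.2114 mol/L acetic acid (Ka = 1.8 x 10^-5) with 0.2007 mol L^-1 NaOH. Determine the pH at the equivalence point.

8.88

n(CH3COOH) = 0.2114 x 0.02067 = 0.004370 mol; V(NaOH) at equivalence = 0.004370/0.2007 = 0.02177 L.
At equivalence all the acid is converted to CH3COO-; total volume = 0.02067 + 0.02177 = 0.04244 L, so [CH3COO-] = 0.004370/0.04244 = 0.1030 M.
Kb = Kw/Ka = 1.0e-14 / 1.8 x 10^-5 = 5.56e-10.
[OH^-] = sqrt(Kb x [CH3COO-]) = sqrt(5.56e-10 x 0.1030) = 7.56e-6 M.
pOH = 5.12, so pH = 14.00 - 5.12 = 8.88.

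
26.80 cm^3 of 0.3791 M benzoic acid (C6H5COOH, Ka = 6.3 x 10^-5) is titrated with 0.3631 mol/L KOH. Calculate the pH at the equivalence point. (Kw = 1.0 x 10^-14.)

8.73

n(C6H5COOH) = 0.3791 x 0.02680 = 0.01016 mol; V(KOH) at equivalence = 0.01016/0.3631 = 0.02798 L.
At equivalence all the acid is converted to C6H5COO-; total volume = 0.02680 + 0.02798 = 0.05478 L, so [C6H5COO-] = 0.01016/0.05478 = 0.1855 M.
Kb = Kw/Ka = 1.0e-14 / 6.3 x 10^-5 = 1.59e-10.
[OH^-] = sqrt(Kb x [C6H5COO-]) = sqrt(1.59e-10 x 0.1855) = 5.43e-6 M.
pOH = 5.27, so pH = 14.00 - 5.27 = 8.73.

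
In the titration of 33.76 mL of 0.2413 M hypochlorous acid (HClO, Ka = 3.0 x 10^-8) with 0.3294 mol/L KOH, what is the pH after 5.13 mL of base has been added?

6.94

Initial n(HClO) = 0.2413 x 0.03376 = 0.008146 mol.
n(KOH) added = 0.3294 x 0.005130 = 0.001690 mol, converting that many moles of HClO to ClO-.
Remaining n(HClO) = 0.006456 mol; n(ClO-) = 0.001690 mol.
By Henderson-Hasselbalch, pH = pKa + log([A^-]/[HA]) = 7.52 + log(0.001690/0.006456) = 7.52 + (-0.58) = 6.94.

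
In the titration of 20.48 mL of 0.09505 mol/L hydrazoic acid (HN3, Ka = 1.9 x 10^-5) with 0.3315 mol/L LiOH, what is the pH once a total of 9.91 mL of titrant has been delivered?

n(acid) = 0.09505 x 0.02048 = 0.001947 mol; n(LiOH) added = 0.3315 x 0.009910 = 0.003285 mol.
Base is in excess by 0.003285 - 0.001947 = 0.001339 mol in a total volume of 0.03039 L.
[OH^-] = 0.001339/0.03039 = 0.04405 M, so pOH = 1.36 and pH = 14.00 - 1.36 = 12.64.

12.64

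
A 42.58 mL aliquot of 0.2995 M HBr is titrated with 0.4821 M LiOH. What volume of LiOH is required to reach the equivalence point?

n(HBr) = 0.2995 mol/L x 0.04258 L = 0.01275 mol.
At equivalence n(LiOH) = n(HBr) = 0.01275 mol.
V(LiOH) = 0.01275 / 0.4821 = 0.02645 L = 26.5 mL.

26.5 mL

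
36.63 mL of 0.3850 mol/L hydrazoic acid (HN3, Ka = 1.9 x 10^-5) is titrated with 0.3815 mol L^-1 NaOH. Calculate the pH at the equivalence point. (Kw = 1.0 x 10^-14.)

9.00

n(HN3) = 0.3850 x 0.03663 = 0.01410 mol; V(NaOH) at equivalence = 0.01410/0.3815 = 0.03697 L.
At equivalence all the acid is converted to N3-; total volume = 0.03663 + 0.03697 = 0.07360 L, so [N3-] = 0.01410/0.07360 = 0.1916 M.
Kb = Kw/Ka = 1.0e-14 / 1.9 x 10^-5 = 5.26e-10.
[OH^-] = sqrt(Kb x [N3-]) = sqrt(5.26e-10 x 0.1916) = 1.00e-5 M.
pOH = 5.00, so pH = 14.00 - 5.00 = 9.00.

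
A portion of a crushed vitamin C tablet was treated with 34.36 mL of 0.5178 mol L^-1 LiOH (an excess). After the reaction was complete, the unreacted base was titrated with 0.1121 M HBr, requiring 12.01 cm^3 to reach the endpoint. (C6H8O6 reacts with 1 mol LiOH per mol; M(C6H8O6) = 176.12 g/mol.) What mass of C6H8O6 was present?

Total n(LiOH) added = 0.5178 x 0.03436 = 0.01779 mol.
n(HBr) used = 0.1121 x 0.01201 = 0.001346 mol, which equals the excess n(LiOH).
So n(LiOH) consumed by the sample = 0.01779 - 0.001346 = 0.01645 mol.
n(C6H8O6) = 0.01645 / 1 = 0.01645 mol.
mass = 0.01645 mol x 176.12 g/mol = 2.90 g.

2.90 g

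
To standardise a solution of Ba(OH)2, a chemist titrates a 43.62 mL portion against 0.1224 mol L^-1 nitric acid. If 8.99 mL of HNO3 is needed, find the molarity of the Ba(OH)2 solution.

0.0126 M

n(HNO3) delivered = 0.1224 x 0.008990 = 0.001100 mol.
The reaction is 1 Ba(OH)2 + 2 HNO3, so n(Ba(OH)2) = 0.001100 x 1/2 = 0.0005502 mol.
[Ba(OH)2] = 0.0005502 mol / 0.04362 L = 0.0126 M.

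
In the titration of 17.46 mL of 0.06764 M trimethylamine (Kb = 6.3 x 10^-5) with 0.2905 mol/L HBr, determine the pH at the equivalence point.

5.53

n((CH3)3N) = 0.06764 x 0.01746 = 0.001181 mol; V(HBr) at equivalence = 0.001181/0.2905 = 0.004065 L.
At equivalence the base is fully converted to (CH3)3NH+; total volume = 0.02153 L, so [(CH3)3NH+] = 0.001181/0.02153 = 0.05487 M.
Ka((CH3)3NH+) = Kw/Kb = 1.0e-14 / 6.3 x 10^-5 = 1.59e-10.
[H^+] = sqrt(Ka x [(CH3)3NH+]) = sqrt(1.59e-10 x 0.05487) = 2.95e-6 M.
pH = -log(2.95e-6) = 5.53.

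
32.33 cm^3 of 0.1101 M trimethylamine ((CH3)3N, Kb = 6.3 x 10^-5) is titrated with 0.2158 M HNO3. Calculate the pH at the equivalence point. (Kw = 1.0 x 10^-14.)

n((CH3)3N) = 0.1101 x 0.03233 = 0.003560 mol; V(HNO3) at equivalence = 0.003560/0.2158 = 0.01649 L.
At equivalence the base is fully converted to (CH3)3NH+; total volume = 0.04882 L, so [(CH3)3NH+] = 0.003560/0.04882 = 0.07290 M.
Ka((CH3)3NH+) = Kw/Kb = 1.0e-14 / 6.3 x 10^-5 = 1.59e-10.
[H^+] = sqrt(Ka x [(CH3)3NH+]) = sqrt(1.59e-10 x 0.07290) = 3.40e-6 M.
pH = -log(3.40e-6) = 5.47.

5.47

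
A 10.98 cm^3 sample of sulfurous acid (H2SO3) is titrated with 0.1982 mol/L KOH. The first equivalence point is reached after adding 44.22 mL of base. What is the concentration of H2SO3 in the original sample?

0.798 M

n(KOH) = 0.1982 x 0.04422 = 0.008764 mol.
At the first equivalence point, 1 mol OH^- react per mol H2SO3, so n(H2SO3) = 0.008764 / 1 = 0.008764 mol.
[H2SO3] = 0.008764 / 0.01098 L = 0.798 M.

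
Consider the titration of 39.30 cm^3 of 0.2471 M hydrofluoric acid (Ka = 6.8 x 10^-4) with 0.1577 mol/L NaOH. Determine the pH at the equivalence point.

n(HF) = 0.2471 x 0.03930 = 0.009711 mol; V(NaOH) at equivalence = 0.009711/0.1577 = 0.06158 L.
At equivalence all the acid is converted to F-; total volume = 0.03930 + 0.06158 = 0.1009 L, so [F-] = 0.009711/0.1009 = 0.09626 M.
Kb = Kw/Ka = 1.0e-14 / 6.8 x 10^-4 = 1.47e-11.
[OH^-] = sqrt(Kb x [F-]) = sqrt(1.47e-11 x 0.09626) = 1.19e-6 M.
pOH = 5.92, so pH = 14.00 - 5.92 = 8.08.

8.08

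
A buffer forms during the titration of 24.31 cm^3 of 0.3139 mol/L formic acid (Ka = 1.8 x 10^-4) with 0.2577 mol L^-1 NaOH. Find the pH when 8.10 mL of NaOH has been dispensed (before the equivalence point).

3.32

Initial n(HCOOH) = 0.3139 x 0.02431 = 0.007631 mol.
n(NaOH) added = 0.2577 x 0.008100 = 0.002087 mol, converting that many moles of HCOOH to HCOO-.
Remaining n(HCOOH) = 0.005544 mol; n(HCOO-) = 0.002087 mol.
By Henderson-Hasselbalch, pH = pKa + log([A^-]/[HA]) = 3.74 + log(0.002087/0.005544) = 3.74 + (-0.42) = 3.32.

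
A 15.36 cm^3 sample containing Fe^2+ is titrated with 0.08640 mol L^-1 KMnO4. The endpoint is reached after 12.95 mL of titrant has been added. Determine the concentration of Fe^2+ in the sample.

0.364 M

n(KMnO4) = 0.08640 x 0.01295 = 0.001119 mol.
From the balanced equation, 1 mol KMnO4 reacts with 5 mol Fe^2+, so n(Fe^2+) = 0.001119 x 5/1 = 0.005594 mol.
[Fe^2+] = 0.005594 / 0.01536 L = 0.364 M.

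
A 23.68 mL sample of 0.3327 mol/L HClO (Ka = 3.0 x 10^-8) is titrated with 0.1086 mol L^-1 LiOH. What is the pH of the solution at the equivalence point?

10.22

n(HClO) = 0.3327 x 0.02368 = 0.007878 mol; V(LiOH) at equivalence = 0.007878/0.1086 = 0.07254 L.
At equivalence all the acid is converted to ClO-; total volume = 0.02368 + 0.07254 = 0.09622 L, so [ClO-] = 0.007878/0.09622 = 0.08187 M.
Kb = Kw/Ka = 1.0e-14 / 3.0 x 10^-8 = 3.33e-7.
[OH^-] = sqrt(Kb x [ClO-]) = sqrt(3.33e-7 x 0.08187) = 0.000165 M.
pOH = 3.78, so pH = 14.00 - 3.78 = 10.22.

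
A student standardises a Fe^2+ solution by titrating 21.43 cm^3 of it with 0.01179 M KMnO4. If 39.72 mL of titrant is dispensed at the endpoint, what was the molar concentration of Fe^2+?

n(KMnO4) = 0.01179 x 0.03972 = 0.0004683 mol.
From the balanced equation, 1 mol KMnO4 reacts with 5 mol Fe^2+, so n(Fe^2+) = 0.0004683 x 5/1 = 0.002341 mol.
[Fe^2+] = 0.002341 / 0.02143 L = 0.109 M.

0.109 M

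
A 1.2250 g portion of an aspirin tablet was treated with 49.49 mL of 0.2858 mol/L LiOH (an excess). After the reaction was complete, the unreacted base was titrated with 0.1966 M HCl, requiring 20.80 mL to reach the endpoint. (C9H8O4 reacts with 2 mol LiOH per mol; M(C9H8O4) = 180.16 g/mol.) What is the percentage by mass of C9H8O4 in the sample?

Total n(LiOH) added = 0.2858 x 0.04949 = 0.01414 mol.
n(HCl) used = 0.1966 x 0.02080 = 0.004089 mol, which equals the excess n(LiOH).
So n(LiOH) consumed by the sample = 0.01414 - 0.004089 = 0.01005 mol.
n(C9H8O4) = 0.01005 / 2 = 0.005027 mol.
mass C9H8O4 = 0.005027 x 180.16 = 0.9058 g, so %C9H8O4 = 0.9058/1.2250 x 100 = 73.9%.

73.9%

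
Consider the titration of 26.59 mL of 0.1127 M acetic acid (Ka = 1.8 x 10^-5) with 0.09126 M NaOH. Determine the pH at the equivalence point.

8.72

n(CH3COOH) = 0.1127 x 0.02659 = 0.002997 mol; V(NaOH) at equivalence = 0.002997/0.09126 = 0.03284 L.
At equivalence all the acid is converted to CH3COO-; total volume = 0.02659 + 0.03284 = 0.05943 L, so [CH3COO-] = 0.002997/0.05943 = 0.05043 M.
Kb = Kw/Ka = 1.0e-14 / 1.8 x 10^-5 = 5.56e-10.
[OH^-] = sqrt(Kb x [CH3COO-]) = sqrt(5.56e-10 x 0.05043) = 5.29e-6 M.
pOH = 5.28, so pH = 14.00 - 5.28 = 8.72.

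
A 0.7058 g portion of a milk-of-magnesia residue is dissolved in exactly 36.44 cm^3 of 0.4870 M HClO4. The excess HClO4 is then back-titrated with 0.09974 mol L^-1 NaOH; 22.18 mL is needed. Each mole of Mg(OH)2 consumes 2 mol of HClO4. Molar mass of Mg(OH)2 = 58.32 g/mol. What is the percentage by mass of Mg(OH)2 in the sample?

Total n(HClO4) added = 0.4870 x 0.03644 = 0.01775 mol.
n(NaOH) used = 0.09974 x 0.02218 = 0.002212 mol, which equals the excess n(HClO4).
So n(HClO4) consumed by the sample = 0.01775 - 0.002212 = 0.01553 mol.
n(Mg(OH)2) = 0.01553 / 2 = 0.007767 mol.
mass Mg(OH)2 = 0.007767 x 58.32 = 0.4530 g, so %Mg(OH)2 = 0.4530/0.7058 x 100 = 64.2%.

64.2%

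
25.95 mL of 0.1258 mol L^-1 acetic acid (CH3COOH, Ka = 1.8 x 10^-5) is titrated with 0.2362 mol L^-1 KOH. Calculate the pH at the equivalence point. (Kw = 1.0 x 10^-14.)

n(CH3COOH) = 0.1258 x 0.02595 = 0.003265 mol; V(KOH) at equivalence = 0.003265/0.2362 = 0.01382 L.
At equivalence all the acid is converted to CH3COO-; total volume = 0.02595 + 0.01382 = 0.03977 L, so [CH3COO-] = 0.003265/0.03977 = 0.08208 M.
Kb = Kw/Ka = 1.0e-14 / 1.8 x 10^-5 = 5.56e-10.
[OH^-] = sqrt(Kb x [CH3COO-]) = sqrt(5.56e-10 x 0.08208) = 6.75e-6 M.
pOH = 5.17, so pH = 14.00 - 5.17 = 8.83.

8.83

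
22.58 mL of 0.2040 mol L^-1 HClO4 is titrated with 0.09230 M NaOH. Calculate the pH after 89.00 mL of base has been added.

n(acid) = 0.2040 x 0.02258 = 0.004606 mol; n(NaOH) added = 0.09230 x 0.08900 = 0.008215 mol.
Base is in excess by 0.008215 - 0.004606 = 0.003608 mol in a total volume of 0.1116 L.
[OH^-] = 0.003608/0.1116 = 0.03234 M, so pOH = 1.49 and pH = 14.00 - 1.49 = 12.51.

12.51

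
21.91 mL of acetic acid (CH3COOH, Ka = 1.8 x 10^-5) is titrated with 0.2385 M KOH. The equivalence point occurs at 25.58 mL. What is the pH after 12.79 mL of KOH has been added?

12.79 mL is exactly half the equivalence volume (25.58/2), i.e. the half-equivalence point.
There, n(HA) = n(A^-), so pH = pKa = -log(1.8 x 10^-5) = 4.74.

4.74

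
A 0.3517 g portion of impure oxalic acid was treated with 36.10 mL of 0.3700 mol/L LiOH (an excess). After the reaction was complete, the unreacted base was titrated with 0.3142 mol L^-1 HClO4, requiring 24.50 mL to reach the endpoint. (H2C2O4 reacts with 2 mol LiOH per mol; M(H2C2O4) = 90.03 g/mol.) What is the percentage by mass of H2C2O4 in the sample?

72.4%

Total n(LiOH) added = 0.3700 x 0.03610 = 0.01336 mol.
n(HClO4) used = 0.3142 x 0.02450 = 0.007698 mol, which equals the excess n(LiOH).
So n(LiOH) consumed by the sample = 0.01336 - 0.007698 = 0.005659 mol.
n(H2C2O4) = 0.005659 / 2 = 0.002830 mol.
mass H2C2O4 = 0.002830 x 90.03 = 0.2547 g, so %H2C2O4 = 0.2547/0.3517 x 100 = 72.4%.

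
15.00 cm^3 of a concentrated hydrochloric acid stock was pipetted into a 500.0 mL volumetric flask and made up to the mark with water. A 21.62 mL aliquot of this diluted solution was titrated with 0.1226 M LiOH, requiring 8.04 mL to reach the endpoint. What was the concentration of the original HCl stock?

1.52 M

n(LiOH) = 0.1226 x 0.008040 = 0.0009857 mol.
n(HCl) in the aliquot = 0.0009857 mol.
[diluted HCl] = 0.0009857 / 0.02162 = 0.04559 M.
Dilution factor = 500.0/15.00 = 33.33, so [stock] = 0.04559 x 33.33 = 1.52 M.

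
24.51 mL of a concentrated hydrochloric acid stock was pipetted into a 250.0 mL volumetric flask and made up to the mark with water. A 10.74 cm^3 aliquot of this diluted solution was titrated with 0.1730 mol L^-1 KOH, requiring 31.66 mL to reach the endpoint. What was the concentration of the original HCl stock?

n(KOH) = 0.1730 x 0.03166 = 0.005477 mol.
n(HCl) in the aliquot = 0.005477 mol.
[diluted HCl] = 0.005477 / 0.01074 = 0.5100 M.
Dilution factor = 250.0/24.51 = 10.20, so [stock] = 0.5100 x 10.20 = 5.20 M.

5.20 M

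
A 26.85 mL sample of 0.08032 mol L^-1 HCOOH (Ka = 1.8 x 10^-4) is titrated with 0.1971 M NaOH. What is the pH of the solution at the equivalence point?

8.25

n(HCOOH) = 0.08032 x 0.02685 = 0.002157 mol; V(NaOH) at equivalence = 0.002157/0.1971 = 0.01094 L.
At equivalence all the acid is converted to HCOO-; total volume = 0.02685 + 0.01094 = 0.03779 L, so [HCOO-] = 0.002157/0.03779 = 0.05707 M.
Kb = Kw/Ka = 1.0e-14 / 1.8 x 10^-4 = 5.56e-11.
[OH^-] = sqrt(Kb x [HCOO-]) = sqrt(5.56e-11 x 0.05707) = 1.78e-6 M.
pOH = 5.75, so pH = 14.00 - 5.75 = 8.25.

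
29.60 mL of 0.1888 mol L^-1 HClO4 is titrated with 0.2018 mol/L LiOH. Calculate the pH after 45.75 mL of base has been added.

12.68

n(acid) = 0.1888 x 0.02960 = 0.005588 mol; n(LiOH) added = 0.2018 x 0.04575 = 0.009232 mol.
Base is in excess by 0.009232 - 0.005588 = 0.003644 mol in a total volume of 0.07535 L.
[OH^-] = 0.003644/0.07535 = 0.04836 M, so pOH = 1.32 and pH = 14.00 - 1.32 = 12.68.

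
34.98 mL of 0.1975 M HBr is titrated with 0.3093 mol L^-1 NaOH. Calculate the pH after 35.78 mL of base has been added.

n(acid) = 0.1975 x 0.03498 = 0.006909 mol; n(NaOH) added = 0.3093 x 0.03578 = 0.01107 mol.
Base is in excess by 0.01107 - 0.006909 = 0.004158 mol in a total volume of 0.07076 L.
[OH^-] = 0.004158/0.07076 = 0.05876 M, so pOH = 1.23 and pH = 14.00 - 1.23 = 12.77.

12.77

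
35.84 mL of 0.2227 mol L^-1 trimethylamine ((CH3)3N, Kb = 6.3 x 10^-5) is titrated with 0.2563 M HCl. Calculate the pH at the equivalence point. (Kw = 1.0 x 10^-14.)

5.36

n((CH3)3N) = 0.2227 x 0.03584 = 0.007982 mol; V(HCl) at equivalence = 0.007982/0.2563 = 0.03114 L.
At equivalence the base is fully converted to (CH3)3NH+; total volume = 0.06698 L, so [(CH3)3NH+] = 0.007982/0.06698 = 0.1192 M.
Ka((CH3)3NH+) = Kw/Kb = 1.0e-14 / 6.3 x 10^-5 = 1.59e-10.
[H^+] = sqrt(Ka x [(CH3)3NH+]) = sqrt(1.59e-10 x 0.1192) = 4.35e-6 M.
pH = -log(4.35e-6) = 5.36.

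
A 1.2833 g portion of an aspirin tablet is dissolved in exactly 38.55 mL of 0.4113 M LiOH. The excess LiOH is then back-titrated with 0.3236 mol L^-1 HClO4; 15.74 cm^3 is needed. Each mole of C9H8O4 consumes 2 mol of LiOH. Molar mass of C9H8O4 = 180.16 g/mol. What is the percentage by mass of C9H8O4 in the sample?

Total n(LiOH) added = 0.4113 x 0.03855 = 0.01586 mol.
n(HClO4) used = 0.3236 x 0.01574 = 0.005093 mol, which equals the excess n(LiOH).
So n(LiOH) consumed by the sample = 0.01586 - 0.005093 = 0.01076 mol.
n(C9H8O4) = 0.01076 / 2 = 0.005381 mol.
mass C9H8O4 = 0.005381 x 180.16 = 0.9695 g, so %C9H8O4 = 0.9695/1.2833 x 100 = 75.5%.

75.5%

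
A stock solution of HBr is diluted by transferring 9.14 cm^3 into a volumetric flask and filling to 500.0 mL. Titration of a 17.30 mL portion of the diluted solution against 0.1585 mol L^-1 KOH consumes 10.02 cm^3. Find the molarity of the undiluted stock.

5.02 M

n(KOH) = 0.1585 x 0.01002 = 0.001588 mol.
n(HBr) in the aliquot = 0.001588 mol.
[diluted HBr] = 0.001588 / 0.01730 = 0.09180 M.
Dilution factor = 500.0/9.140 = 54.70, so [stock] = 0.09180 x 54.70 = 5.02 M.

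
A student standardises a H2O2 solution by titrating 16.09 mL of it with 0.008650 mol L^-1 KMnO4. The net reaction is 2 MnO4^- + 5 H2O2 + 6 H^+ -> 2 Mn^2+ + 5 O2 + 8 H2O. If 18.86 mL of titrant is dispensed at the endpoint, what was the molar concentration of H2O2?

n(KMnO4) = 0.008650 x 0.01886 = 0.0001631 mol.
From the balanced equation, 2 mol KMnO4 reacts with 5 mol H2O2, so n(H2O2) = 0.0001631 x 5/2 = 0.0004078 mol.
[H2O2] = 0.0004078 / 0.01609 L = 0.0253 M.

0.0253 M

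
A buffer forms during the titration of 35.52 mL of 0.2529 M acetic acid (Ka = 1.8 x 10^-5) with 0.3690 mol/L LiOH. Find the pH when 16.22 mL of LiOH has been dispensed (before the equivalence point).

Initial n(CH3COOH) = 0.2529 x 0.03552 = 0.008983 mol.
n(LiOH) added = 0.3690 x 0.01622 = 0.005985 mol, converting that many moles of CH3COOH to CH3COO-.
Remaining n(CH3COOH) = 0.002998 mol; n(CH3COO-) = 0.005985 mol.
By Henderson-Hasselbalch, pH = pKa + log([A^-]/[HA]) = 4.74 + log(0.005985/0.002998) = 4.74 + (+0.30) = 5.04.

5.04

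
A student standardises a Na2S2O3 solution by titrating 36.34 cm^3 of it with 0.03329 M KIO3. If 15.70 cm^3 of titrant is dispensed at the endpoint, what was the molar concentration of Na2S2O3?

n(KIO3) = 0.03329 x 0.01570 = 0.0005227 mol.
From the balanced equation, 1 mol KIO3 reacts with 6 mol Na2S2O3, so n(Na2S2O3) = 0.0005227 x 6/1 = 0.003136 mol.
[Na2S2O3] = 0.003136 / 0.03634 L = 0.0863 M.

0.0863 M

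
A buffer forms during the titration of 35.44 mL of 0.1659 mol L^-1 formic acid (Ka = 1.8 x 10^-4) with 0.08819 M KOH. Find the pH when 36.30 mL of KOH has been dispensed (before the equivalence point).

3.82

Initial n(HCOOH) = 0.1659 x 0.03544 = 0.005879 mol.
n(KOH) added = 0.08819 x 0.03630 = 0.003201 mol, converting that many moles of HCOOH to HCOO-.
Remaining n(HCOOH) = 0.002678 mol; n(HCOO-) = 0.003201 mol.
By Henderson-Hasselbalch, pH = pKa + log([A^-]/[HA]) = 3.74 + log(0.003201/0.002678) = 3.74 + (+0.08) = 3.82.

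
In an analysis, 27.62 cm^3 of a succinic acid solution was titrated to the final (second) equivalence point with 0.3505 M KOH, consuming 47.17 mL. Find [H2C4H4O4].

0.299 M

n(KOH) = 0.3505 x 0.04717 = 0.01653 mol.
At the final (second) equivalence point, 2 mol OH^- react per mol H2C4H4O4, so n(H2C4H4O4) = 0.01653 / 2 = 0.008267 mol.
[H2C4H4O4] = 0.008267 / 0.02762 L = 0.299 M.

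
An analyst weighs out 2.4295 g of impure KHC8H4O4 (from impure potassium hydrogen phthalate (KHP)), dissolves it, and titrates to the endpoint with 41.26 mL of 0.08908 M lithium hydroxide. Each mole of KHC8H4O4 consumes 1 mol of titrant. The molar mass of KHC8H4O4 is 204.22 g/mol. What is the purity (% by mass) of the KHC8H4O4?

n(LiOH) = 0.08908 x 0.04126 = 0.003675 mol.
n(KHC8H4O4) = 0.003675 / 1 = 0.003675 mol.
mass of KHC8H4O4 = 0.003675 x 204.22 = 0.7506 g.
% purity = 0.7506 / 2.4295 x 100 = 30.9%.

30.9%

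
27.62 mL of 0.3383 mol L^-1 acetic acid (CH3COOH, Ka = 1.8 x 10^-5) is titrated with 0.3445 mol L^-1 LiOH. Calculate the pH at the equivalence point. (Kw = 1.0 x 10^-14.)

n(CH3COOH) = 0.3383 x 0.02762 = 0.009344 mol; V(LiOH) at equivalence = 0.009344/0.3445 = 0.02712 L.
At equivalence all the acid is converted to CH3COO-; total volume = 0.02762 + 0.02712 = 0.05474 L, so [CH3COO-] = 0.009344/0.05474 = 0.1707 M.
Kb = Kw/Ka = 1.0e-14 / 1.8 x 10^-5 = 5.56e-10.
[OH^-] = sqrt(Kb x [CH3COO-]) = sqrt(5.56e-10 x 0.1707) = 9.74e-6 M.
pOH = 5.01, so pH = 14.00 - 5.01 = 8.99.

8.99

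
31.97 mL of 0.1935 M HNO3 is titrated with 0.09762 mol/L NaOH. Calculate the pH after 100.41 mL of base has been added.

n(acid) = 0.1935 x 0.03197 = 0.006186 mol; n(NaOH) added = 0.09762 x 0.1004 = 0.009802 mol.
Base is in excess by 0.009802 - 0.006186 = 0.003616 mol in a total volume of 0.1324 L.
[OH^-] = 0.003616/0.1324 = 0.02731 M, so pOH = 1.56 and pH = 14.00 - 1.56 = 12.44.

12.44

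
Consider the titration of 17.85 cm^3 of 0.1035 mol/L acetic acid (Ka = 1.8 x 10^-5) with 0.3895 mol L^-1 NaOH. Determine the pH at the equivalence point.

8.83

n(CH3COOH) = 0.1035 x 0.01785 = 0.001847 mol; V(NaOH) at equivalence = 0.001847/0.3895 = 0.004743 L.
At equivalence all the acid is converted to CH3COO-; total volume = 0.01785 + 0.004743 = 0.02259 L, so [CH3COO-] = 0.001847/0.02259 = 0.08177 M.
Kb = Kw/Ka = 1.0e-14 / 1.8 x 10^-5 = 5.56e-10.
[OH^-] = sqrt(Kb x [CH3COO-]) = sqrt(5.56e-10 x 0.08177) = 6.74e-6 M.
pOH = 5.17, so pH = 14.00 - 5.17 = 8.83.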